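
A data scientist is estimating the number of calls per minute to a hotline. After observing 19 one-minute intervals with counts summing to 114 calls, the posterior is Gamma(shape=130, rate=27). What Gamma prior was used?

Gamma(shape=16, rate=8)

Gamma–Poisson conjugacy: posterior shape = α + Σxᵢ, posterior rate = β + n.
So α = 130 − 114 = 16 and β = 27 − 19 = 8.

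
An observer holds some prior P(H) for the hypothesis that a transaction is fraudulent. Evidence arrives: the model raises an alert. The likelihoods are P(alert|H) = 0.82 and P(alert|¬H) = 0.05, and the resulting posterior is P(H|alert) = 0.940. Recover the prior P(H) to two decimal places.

P(H) = 0.49

Bayes' rule in odds form gives O(H|E) = O(H)·[P(E|H)/P(E|¬H)], hence O(H) = O(H|E)/LR.
Posterior odds = 0.940/(1−0.940) = 15.6667. LR = 0.82/0.05 = 16.4000.
Prior odds = 15.6667/16.4000 = 0.9553, so P(H) = 0.9553/(1+0.9553) ≈ 0.49.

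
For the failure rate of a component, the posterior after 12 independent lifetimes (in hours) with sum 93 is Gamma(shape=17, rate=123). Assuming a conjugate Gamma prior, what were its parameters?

Gamma–exponential conjugacy: posterior shape = α + n, posterior rate = β + Σtᵢ.
So α = 17 − 12 = 5 and β = 123 − 93 = 30.

Gamma(shape=5, rate=30)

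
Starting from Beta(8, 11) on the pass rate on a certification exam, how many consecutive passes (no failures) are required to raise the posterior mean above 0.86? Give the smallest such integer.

k = 60

After k passes and 0 failures the posterior is Beta(8+k, 11), with mean (8+k)/(8+11+k).
Set (8+k)/(19+k) > 0.86 and solve: k > (0.86·19 − 8)/(1 − 0.86) = 59.571.
The smallest integer exceeding 59.571 is 60, and checking k=60: (68)/(79) = 0.8608 > 0.86.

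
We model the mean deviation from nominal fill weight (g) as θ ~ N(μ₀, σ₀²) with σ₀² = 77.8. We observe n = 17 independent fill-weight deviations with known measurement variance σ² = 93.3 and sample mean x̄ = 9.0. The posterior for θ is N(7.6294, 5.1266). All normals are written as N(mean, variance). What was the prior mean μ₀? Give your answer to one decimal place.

μ₀ = -11.8

With known observation variance, the Normal–Normal posterior has precision τ_n = τ₀ + n/σ² and mean μ_n = (τ₀μ₀ + (n/σ²)x̄)/τ_n.
Here τ₀ = 1/77.8 = 0.012853 and τ_data = 17/93.3 = 0.182208, so τ_n = 0.195061.
Rearranging for μ₀: μ₀ = (μ_n·τ_n − τ_data·x̄)/τ₀ = (7.6294·0.195061 − 0.182208·9.0) / 0.012853 = -0.151674/0.012853 ≈ -11.8.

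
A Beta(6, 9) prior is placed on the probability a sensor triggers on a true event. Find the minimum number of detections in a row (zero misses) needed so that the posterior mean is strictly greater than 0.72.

k = 18

After k detections and 0 misses the posterior is Beta(6+k, 9), with mean (6+k)/(6+9+k).
Set (6+k)/(15+k) > 0.72 and solve: k > (0.72·15 − 6)/(1 − 0.72) = 17.143.
The smallest integer exceeding 17.143 is 18.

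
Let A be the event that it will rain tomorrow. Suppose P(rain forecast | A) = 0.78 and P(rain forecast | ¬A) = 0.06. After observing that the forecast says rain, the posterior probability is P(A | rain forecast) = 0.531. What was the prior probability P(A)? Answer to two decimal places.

P(A) = 0.08

Bayes' rule in odds form gives O(A|E) = O(A)·[P(E|A)/P(E|¬A)], hence O(A) = O(A|E)/LR.
Posterior odds = 0.531/(1−0.531) = 1.1322. LR = 0.78/0.06 = 13.0000.
Prior odds = 1.1322/13.0000 = 0.0871, so P(A) = 0.0871/(1+0.0871) ≈ 0.08.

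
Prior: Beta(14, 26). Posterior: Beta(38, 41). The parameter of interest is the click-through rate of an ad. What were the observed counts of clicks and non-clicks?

A Beta(α, β) prior with s successes and f failures in binomial data gives a Beta(α+s, β+f) posterior.
Match parameters: s=38−14=24, f=41−26=15.

24 clicks and 15 non-clicks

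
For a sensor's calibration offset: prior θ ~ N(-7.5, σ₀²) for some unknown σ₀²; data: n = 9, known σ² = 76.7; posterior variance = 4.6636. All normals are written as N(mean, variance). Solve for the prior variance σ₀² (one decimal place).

σ₀² = 10.3

Posterior precision equals prior precision plus data precision: 1/σ_n² = 1/σ₀² + n/σ².
So 1/σ₀² = 1/4.6636 − 9/76.7 = 0.214427 − 0.117340 = 0.097087.
Hence σ₀² = 1/0.097087 ≈ 10.3.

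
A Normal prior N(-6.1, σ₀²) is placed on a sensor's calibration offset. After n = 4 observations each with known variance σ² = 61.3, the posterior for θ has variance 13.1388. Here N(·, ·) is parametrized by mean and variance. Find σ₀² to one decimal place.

σ₀² = 92.1

Posterior precision equals prior precision plus data precision: 1/σ_n² = 1/σ₀² + n/σ².
So 1/σ₀² = 1/13.1388 − 4/61.3 = 0.076110 − 0.065253 = 0.010857.
Hence σ₀² = 1/0.010857 ≈ 92.1.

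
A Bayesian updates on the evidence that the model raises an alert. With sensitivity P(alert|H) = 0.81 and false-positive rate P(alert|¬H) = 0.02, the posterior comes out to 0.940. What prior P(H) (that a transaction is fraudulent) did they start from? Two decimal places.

Bayes' rule in odds form gives O(H|E) = O(H)·[P(E|H)/P(E|¬H)], hence O(H) = O(H|E)/LR.
Posterior odds = 0.940/(1−0.940) = 15.6667. LR = 0.81/0.02 = 40.5000.
Prior odds = 15.6667/40.5000 = 0.3868, so P(H) = 0.3868/(1+0.3868) ≈ 0.28.

P(H) = 0.28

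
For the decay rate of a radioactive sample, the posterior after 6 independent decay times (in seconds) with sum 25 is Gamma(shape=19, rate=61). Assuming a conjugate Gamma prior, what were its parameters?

Gamma–exponential conjugacy: posterior shape = α + n, posterior rate = β + Σtᵢ.
So α = 19 − 6 = 13 and β = 61 − 25 = 36.

Gamma(shape=13, rate=36)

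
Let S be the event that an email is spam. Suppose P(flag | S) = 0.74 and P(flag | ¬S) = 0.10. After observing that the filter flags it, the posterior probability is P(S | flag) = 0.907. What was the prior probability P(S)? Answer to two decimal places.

In odds form, posterior odds = prior odds × likelihood ratio, so prior odds = posterior odds ÷ LR.
Posterior odds = 0.907/(1−0.907) = 9.7527. LR = 0.74/0.10 = 7.4000.
Prior odds = 9.7527/7.4000 = 1.3179, so P(S) = 1.3179/(1+1.3179) ≈ 0.57.

P(S) = 0.57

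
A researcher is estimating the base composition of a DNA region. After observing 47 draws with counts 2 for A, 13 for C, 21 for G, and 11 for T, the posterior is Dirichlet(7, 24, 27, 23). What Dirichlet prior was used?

Dirichlet(5, 11, 6, 12)

For a Dirichlet(α) prior with multinomial counts c, the posterior is Dirichlet(α + c) componentwise.
Subtract each count from the matching posterior parameter: 7−2=5, 24−13=11, 27−21=6, 23−11=12.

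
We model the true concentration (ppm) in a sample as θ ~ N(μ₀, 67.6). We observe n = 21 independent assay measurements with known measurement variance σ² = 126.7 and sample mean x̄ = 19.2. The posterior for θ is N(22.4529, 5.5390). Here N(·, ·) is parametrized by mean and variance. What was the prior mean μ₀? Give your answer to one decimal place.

With known observation variance, the Normal–Normal posterior has precision τ_n = τ₀ + n/σ² and mean μ_n = (τ₀μ₀ + (n/σ²)x̄)/τ_n.
Here τ₀ = 1/67.6 = 0.014793 and τ_data = 21/126.7 = 0.165746, so τ_n = 0.180539.
Rearranging for μ₀: μ₀ = (μ_n·τ_n − τ_data·x̄)/τ₀ = (22.4529·0.180539 − 0.165746·19.2) / 0.014793 = 0.871301/0.014793 ≈ 58.9.

μ₀ = 58.9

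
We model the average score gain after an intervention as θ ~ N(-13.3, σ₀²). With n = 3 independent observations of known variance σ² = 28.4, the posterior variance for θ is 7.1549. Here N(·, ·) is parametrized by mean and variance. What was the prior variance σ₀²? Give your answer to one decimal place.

σ₀² = 29.3

For the Normal–Normal model with known σ², precisions add: τ_n = τ₀ + n/σ².
So 1/σ₀² = 1/7.1549 − 3/28.4 = 0.139764 − 0.105634 = 0.034130.
Hence σ₀² = 1/0.034130 ≈ 29.3.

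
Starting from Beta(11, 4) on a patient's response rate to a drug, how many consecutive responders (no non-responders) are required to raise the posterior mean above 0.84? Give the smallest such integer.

k = 11

After k responders and 0 non-responders the posterior is Beta(11+k, 4), with mean (11+k)/(11+4+k).
Set (11+k)/(15+k) > 0.84 and solve: k > (0.84·15 − 11)/(1 − 0.84) = 10.000.
The smallest integer exceeding 10.000 is 11, and checking k=11: (22)/(26) = 0.8462 > 0.84.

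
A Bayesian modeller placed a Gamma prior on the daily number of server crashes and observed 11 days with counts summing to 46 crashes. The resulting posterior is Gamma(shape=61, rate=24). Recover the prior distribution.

A Gamma(α, β) prior (rate parametrization) on a Poisson rate with n observations summing to S gives posterior Gamma(α+S, β+n).
So α = 61 − 46 = 15 and β = 24 − 11 = 13.

Gamma(shape=15, rate=13)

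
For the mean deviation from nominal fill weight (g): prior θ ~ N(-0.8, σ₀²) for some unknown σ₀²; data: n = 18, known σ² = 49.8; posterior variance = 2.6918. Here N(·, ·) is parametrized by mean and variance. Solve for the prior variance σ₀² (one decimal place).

σ₀² = 99.5

For the Normal–Normal model with known σ², precisions add: τ_n = τ₀ + n/σ².
So 1/σ₀² = 1/2.6918 − 18/49.8 = 0.371499 − 0.361446 = 0.010053.
Hence σ₀² = 1/0.010053 ≈ 99.5.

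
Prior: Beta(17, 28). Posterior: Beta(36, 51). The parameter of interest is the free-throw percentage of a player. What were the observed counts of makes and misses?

19 makes and 23 misses

Under Beta–binomial conjugacy the posterior parameters are (a+s, b+f).
So s = 36 − 17 = 19 and f = 51 − 28 = 23.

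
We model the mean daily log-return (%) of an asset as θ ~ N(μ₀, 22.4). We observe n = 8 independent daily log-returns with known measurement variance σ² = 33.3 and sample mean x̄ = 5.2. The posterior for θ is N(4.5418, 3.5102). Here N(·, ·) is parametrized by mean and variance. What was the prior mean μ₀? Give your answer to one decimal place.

μ₀ = 1.0

With known observation variance, the Normal–Normal posterior has precision τ_n = τ₀ + n/σ² and mean μ_n = (τ₀μ₀ + (n/σ²)x̄)/τ_n.
Here τ₀ = 1/22.4 = 0.044643 and τ_data = 8/33.3 = 0.240240, so τ_n = 0.284883.
Rearranging for μ₀: μ₀ = (μ_n·τ_n − τ_data·x̄)/τ₀ = (4.5418·0.284883 − 0.240240·5.2) / 0.044643 = 0.044634/0.044643 ≈ 1.0.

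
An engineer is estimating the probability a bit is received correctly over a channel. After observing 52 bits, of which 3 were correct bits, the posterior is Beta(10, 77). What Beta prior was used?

Beta(7, 28)

Under Beta–binomial conjugacy the posterior parameters are (a+s, b+f).
Subtract the data counts: 10−3=7, 77−49=28.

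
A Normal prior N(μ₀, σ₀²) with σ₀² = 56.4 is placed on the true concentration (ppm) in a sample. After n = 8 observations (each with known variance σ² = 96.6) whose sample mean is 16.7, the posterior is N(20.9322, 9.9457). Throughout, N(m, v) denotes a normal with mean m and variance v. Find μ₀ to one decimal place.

μ₀ = 40.7

The posterior mean is a precision-weighted average: μ_n = (τ₀μ₀ + τ_data·x̄)/(τ₀+τ_data), with τ₀=1/σ₀² and τ_data=n/σ².
Here τ₀ = 1/56.4 = 0.017730 and τ_data = 8/96.6 = 0.082816, so τ_n = 0.100546.
Rearranging for μ₀: μ₀ = (μ_n·τ_n − τ_data·x̄)/τ₀ = (20.9322·0.100546 − 0.082816·16.7) / 0.017730 = 0.721622/0.017730 ≈ 40.7.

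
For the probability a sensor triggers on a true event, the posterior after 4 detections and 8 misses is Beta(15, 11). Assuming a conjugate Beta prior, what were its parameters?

Beta is conjugate to the binomial likelihood: posterior = Beta(a+s, b+f).
So a = 15 − 4 = 11 and b = 11 − 8 = 3.

Beta(11, 3)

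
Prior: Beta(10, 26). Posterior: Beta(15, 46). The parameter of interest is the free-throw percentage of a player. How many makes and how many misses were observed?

Beta is conjugate to the binomial likelihood: posterior = Beta(α+s, β+f).
Match parameters: s=15−10=5, f=46−26=20.

5 makes and 20 misses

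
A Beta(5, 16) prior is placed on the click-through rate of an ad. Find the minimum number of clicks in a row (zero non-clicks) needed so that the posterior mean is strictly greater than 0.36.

After k clicks and 0 non-clicks the posterior is Beta(5+k, 16), with mean (5+k)/(5+16+k).
Set (5+k)/(21+k) > 0.36 and solve: k > (0.36·21 − 5)/(1 − 0.36) = 4.000.
The smallest integer exceeding 4.000 is 5, and checking k=5: (10)/(26) = 0.3846 > 0.36.

k = 5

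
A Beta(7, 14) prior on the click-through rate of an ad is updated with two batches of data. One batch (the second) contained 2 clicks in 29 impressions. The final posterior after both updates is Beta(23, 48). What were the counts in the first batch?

Sequential conjugate updates are equivalent to a single update on the pooled data, so total successes = posterior α − prior α and total failures = posterior β − prior β.
Total across both batches: 23−7=16 clicks, 48−14=34 non-clicks.
Subtract the second batch: 16−2=14 clicks and 34−27=7 non-clicks.

14 clicks and 7 non-clicks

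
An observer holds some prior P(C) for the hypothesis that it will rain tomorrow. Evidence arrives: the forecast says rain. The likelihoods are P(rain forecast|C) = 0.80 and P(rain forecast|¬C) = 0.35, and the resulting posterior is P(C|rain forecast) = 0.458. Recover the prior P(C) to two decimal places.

In odds form, posterior odds = prior odds × likelihood ratio, so prior odds = posterior odds ÷ LR.
Posterior odds = 0.458/(1−0.458) = 0.8450. LR = 0.80/0.35 = 2.2857.
Prior odds = 0.8450/2.2857 = 0.3697, so P(C) = 0.3697/(1+0.3697) ≈ 0.27.

P(C) = 0.27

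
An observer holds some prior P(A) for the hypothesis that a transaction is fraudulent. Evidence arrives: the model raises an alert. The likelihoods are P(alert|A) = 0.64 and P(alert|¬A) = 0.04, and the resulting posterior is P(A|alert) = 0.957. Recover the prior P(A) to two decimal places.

In odds form, posterior odds = prior odds × likelihood ratio, so prior odds = posterior odds ÷ LR.
Posterior odds = 0.957/(1−0.957) = 22.2558. LR = 0.64/0.04 = 16.0000.
Prior odds = 22.2558/16.0000 = 1.3910, so P(A) = 1.3910/(1+1.3910) ≈ 0.58.

P(A) = 0.58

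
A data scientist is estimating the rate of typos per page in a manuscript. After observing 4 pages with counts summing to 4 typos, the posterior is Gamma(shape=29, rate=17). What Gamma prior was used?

Gamma–Poisson conjugacy: posterior shape = α + Σxᵢ, posterior rate = β + n.
So α = 29 − 4 = 25 and β = 17 − 4 = 13.

Gamma(shape=25, rate=13)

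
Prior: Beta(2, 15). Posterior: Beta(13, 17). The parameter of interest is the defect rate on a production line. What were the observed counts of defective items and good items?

Beta is conjugate to the binomial likelihood: posterior = Beta(a+s, b+f).
So s = 13 − 2 = 11 and f = 17 − 15 = 2.

11 defective items and 2 good items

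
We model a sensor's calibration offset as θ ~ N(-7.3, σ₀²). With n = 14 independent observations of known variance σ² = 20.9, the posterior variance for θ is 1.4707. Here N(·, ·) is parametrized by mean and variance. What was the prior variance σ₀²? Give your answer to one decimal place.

σ₀² = 99.1

For the Normal–Normal model with known σ², precisions add: τ_n = τ₀ + n/σ².
So 1/σ₀² = 1/1.4707 − 14/20.9 = 0.679948 − 0.669856 = 0.010092.
Hence σ₀² = 1/0.010092 ≈ 99.1.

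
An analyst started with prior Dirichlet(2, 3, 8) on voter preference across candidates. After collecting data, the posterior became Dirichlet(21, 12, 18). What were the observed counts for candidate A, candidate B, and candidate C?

For a Dirichlet(α) prior with multinomial counts c, the posterior is Dirichlet(α + c) componentwise.
Counts are posterior − prior componentwise: 21−2=19, 12−3=9, 18−8=10.

counts (19, 9, 10)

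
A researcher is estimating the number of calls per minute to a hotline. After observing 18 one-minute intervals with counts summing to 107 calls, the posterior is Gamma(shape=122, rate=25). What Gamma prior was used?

Gamma(shape=15, rate=7)

Gamma–Poisson conjugacy: posterior shape = α + Σxᵢ, posterior rate = β + n.
So α = 122 − 107 = 15 and β = 25 − 18 = 7.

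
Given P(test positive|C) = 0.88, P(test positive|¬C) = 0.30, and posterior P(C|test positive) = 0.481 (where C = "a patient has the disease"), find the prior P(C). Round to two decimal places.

In odds form, posterior odds = prior odds × likelihood ratio, so prior odds = posterior odds ÷ LR.
Posterior odds = 0.481/(1−0.481) = 0.9268. LR = 0.88/0.30 = 2.9333.
Prior odds = 0.9268/2.9333 = 0.3160, so P(C) = 0.3160/(1+0.3160) ≈ 0.24.

P(C) = 0.24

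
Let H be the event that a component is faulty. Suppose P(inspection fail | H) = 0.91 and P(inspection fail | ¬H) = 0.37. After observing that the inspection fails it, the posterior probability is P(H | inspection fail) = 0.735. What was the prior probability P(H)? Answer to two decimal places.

P(H) = 0.53

In odds form, posterior odds = prior odds × likelihood ratio, so prior odds = posterior odds ÷ LR.
Posterior odds = 0.735/(1−0.735) = 2.7736. LR = 0.91/0.37 = 2.4595.
Prior odds = 2.7736/2.4595 = 1.1277, so P(H) = 1.1277/(1+1.1277) ≈ 0.53.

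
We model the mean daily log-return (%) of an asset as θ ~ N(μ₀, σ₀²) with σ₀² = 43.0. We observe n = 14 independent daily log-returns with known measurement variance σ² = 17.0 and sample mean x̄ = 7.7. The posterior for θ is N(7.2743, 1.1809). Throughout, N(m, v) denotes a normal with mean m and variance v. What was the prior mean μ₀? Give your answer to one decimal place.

μ₀ = -7.8

With known observation variance, the Normal–Normal posterior has precision τ_n = τ₀ + n/σ² and mean μ_n = (τ₀μ₀ + (n/σ²)x̄)/τ_n.
Here τ₀ = 1/43.0 = 0.023256 and τ_data = 14/17.0 = 0.823529, so τ_n = 0.846785.
Rearranging for μ₀: μ₀ = (μ_n·τ_n − τ_data·x̄)/τ₀ = (7.2743·0.846785 − 0.823529·7.7) / 0.023256 = -0.181405/0.023256 ≈ -7.8.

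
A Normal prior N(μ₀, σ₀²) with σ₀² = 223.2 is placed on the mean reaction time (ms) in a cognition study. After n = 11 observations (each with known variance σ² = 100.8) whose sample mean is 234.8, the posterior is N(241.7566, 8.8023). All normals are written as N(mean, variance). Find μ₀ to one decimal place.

With known observation variance, the Normal–Normal posterior has precision τ_n = τ₀ + n/σ² and mean μ_n = (τ₀μ₀ + (n/σ²)x̄)/τ_n.
Here τ₀ = 1/223.2 = 0.004480 and τ_data = 11/100.8 = 0.109127, so τ_n = 0.113607.
Rearranging for μ₀: μ₀ = (μ_n·τ_n − τ_data·x̄)/τ₀ = (241.7566·0.113607 − 0.109127·234.8) / 0.004480 = 1.842222/0.004480 ≈ 411.2.

μ₀ = 411.2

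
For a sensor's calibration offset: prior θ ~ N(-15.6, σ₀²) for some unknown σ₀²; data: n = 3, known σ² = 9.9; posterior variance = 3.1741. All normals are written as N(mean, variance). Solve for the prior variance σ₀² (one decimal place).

For the Normal–Normal model with known σ², precisions add: τ_n = τ₀ + n/σ².
So 1/σ₀² = 1/3.1741 − 3/9.9 = 0.315050 − 0.303030 = 0.012020.
Hence σ₀² = 1/0.012020 ≈ 83.2.

σ₀² = 83.2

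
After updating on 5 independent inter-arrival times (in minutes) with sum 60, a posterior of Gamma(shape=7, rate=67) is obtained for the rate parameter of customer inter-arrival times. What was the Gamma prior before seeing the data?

Gamma–exponential conjugacy: posterior shape = α + n, posterior rate = β + Σtᵢ.
So α = 7 − 5 = 2 and β = 67 − 60 = 7.

Gamma(shape=2, rate=7)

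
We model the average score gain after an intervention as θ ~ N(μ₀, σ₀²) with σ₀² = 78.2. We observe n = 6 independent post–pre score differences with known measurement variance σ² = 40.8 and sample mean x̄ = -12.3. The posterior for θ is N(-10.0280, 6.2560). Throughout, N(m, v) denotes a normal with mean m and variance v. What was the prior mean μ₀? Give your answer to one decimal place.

μ₀ = 16.1

With known observation variance, the Normal–Normal posterior has precision τ_n = τ₀ + n/σ² and mean μ_n = (τ₀μ₀ + (n/σ²)x̄)/τ_n.
Here τ₀ = 1/78.2 = 0.012788 and τ_data = 6/40.8 = 0.147059, so τ_n = 0.159847.
Rearranging for μ₀: μ₀ = (μ_n·τ_n − τ_data·x̄)/τ₀ = (-10.0280·0.159847 − 0.147059·-12.3) / 0.012788 = 0.205880/0.012788 ≈ 16.1.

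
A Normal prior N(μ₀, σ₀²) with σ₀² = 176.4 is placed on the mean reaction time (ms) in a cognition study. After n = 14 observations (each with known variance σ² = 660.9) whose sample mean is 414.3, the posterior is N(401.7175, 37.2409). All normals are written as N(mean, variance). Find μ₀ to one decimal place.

With known observation variance, the Normal–Normal posterior has precision τ_n = τ₀ + n/σ² and mean μ_n = (τ₀μ₀ + (n/σ²)x̄)/τ_n.
Here τ₀ = 1/176.4 = 0.005669 and τ_data = 14/660.9 = 0.021183, so τ_n = 0.026852.
Rearranging for μ₀: μ₀ = (μ_n·τ_n − τ_data·x̄)/τ₀ = (401.7175·0.026852 − 0.021183·414.3) / 0.005669 = 2.010801/0.005669 ≈ 354.7.

μ₀ = 354.7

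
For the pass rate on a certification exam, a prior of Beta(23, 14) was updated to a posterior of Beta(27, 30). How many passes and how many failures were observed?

4 passes and 16 failures

Beta is conjugate to the binomial likelihood: posterior = Beta(α+s, β+f).
Match parameters: s=27−23=4, f=30−14=16.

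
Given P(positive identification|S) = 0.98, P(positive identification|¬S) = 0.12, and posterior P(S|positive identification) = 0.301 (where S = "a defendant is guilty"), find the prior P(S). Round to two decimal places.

Bayes' rule in odds form gives O(S|E) = O(S)·[P(E|S)/P(E|¬S)], hence O(S) = O(S|E)/LR.
Posterior odds = 0.301/(1−0.301) = 0.4306. LR = 0.98/0.12 = 8.1667.
Prior odds = 0.4306/8.1667 = 0.0527, so P(S) = 0.0527/(1+0.0527) ≈ 0.05.

P(S) = 0.05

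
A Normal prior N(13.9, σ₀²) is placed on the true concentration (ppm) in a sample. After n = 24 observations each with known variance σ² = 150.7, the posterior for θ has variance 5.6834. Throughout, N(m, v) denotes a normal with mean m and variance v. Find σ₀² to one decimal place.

Posterior precision equals prior precision plus data precision: 1/σ_n² = 1/σ₀² + n/σ².
So 1/σ₀² = 1/5.6834 − 24/150.7 = 0.175951 − 0.159257 = 0.016694.
Hence σ₀² = 1/0.016694 ≈ 59.9.

σ₀² = 59.9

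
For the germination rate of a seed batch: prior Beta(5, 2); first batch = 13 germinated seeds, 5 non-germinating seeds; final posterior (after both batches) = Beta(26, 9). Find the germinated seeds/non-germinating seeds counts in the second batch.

Sequential conjugate updates are equivalent to a single update on the pooled data, so total successes = posterior α − prior α and total failures = posterior β − prior β.
Total across both batches: 26−5=21 germinated seeds, 9−2=7 non-germinating seeds.
Subtract the first batch: 21−13=8 germinated seeds and 7−5=2 non-germinating seeds.

8 germinated seeds and 2 non-germinating seeds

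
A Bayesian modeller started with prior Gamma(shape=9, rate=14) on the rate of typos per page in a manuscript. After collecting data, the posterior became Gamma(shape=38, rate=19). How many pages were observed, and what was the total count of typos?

n = 5 pages with total 29 typos

Gamma–Poisson conjugacy: posterior shape = α + Σxᵢ, posterior rate = β + n.
Matching: Σxᵢ = 38 − 9 = 29 and n = 19 − 14 = 5.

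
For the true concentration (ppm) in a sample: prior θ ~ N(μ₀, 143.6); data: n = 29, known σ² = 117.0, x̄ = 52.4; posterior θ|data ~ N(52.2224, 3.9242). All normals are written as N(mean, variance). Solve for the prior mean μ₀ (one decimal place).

With known observation variance, the Normal–Normal posterior has precision τ_n = τ₀ + n/σ² and mean μ_n = (τ₀μ₀ + (n/σ²)x̄)/τ_n.
Here τ₀ = 1/143.6 = 0.006964 and τ_data = 29/117.0 = 0.247863, so τ_n = 0.254827.
Rearranging for μ₀: μ₀ = (μ_n·τ_n − τ_data·x̄)/τ₀ = (52.2224·0.254827 − 0.247863·52.4) / 0.006964 = 0.319656/0.006964 ≈ 45.9.

μ₀ = 45.9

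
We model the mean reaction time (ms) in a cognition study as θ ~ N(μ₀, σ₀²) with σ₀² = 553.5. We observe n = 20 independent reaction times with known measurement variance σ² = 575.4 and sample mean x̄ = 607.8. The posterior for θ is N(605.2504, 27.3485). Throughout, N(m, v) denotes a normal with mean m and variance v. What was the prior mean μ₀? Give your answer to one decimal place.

μ₀ = 556.2

With known observation variance, the Normal–Normal posterior has precision τ_n = τ₀ + n/σ² and mean μ_n = (τ₀μ₀ + (n/σ²)x̄)/τ_n.
Here τ₀ = 1/553.5 = 0.001807 and τ_data = 20/575.4 = 0.034758, so τ_n = 0.036565.
Rearranging for μ₀: μ₀ = (μ_n·τ_n − τ_data·x̄)/τ₀ = (605.2504·0.036565 − 0.034758·607.8) / 0.001807 = 1.005068/0.001807 ≈ 556.2.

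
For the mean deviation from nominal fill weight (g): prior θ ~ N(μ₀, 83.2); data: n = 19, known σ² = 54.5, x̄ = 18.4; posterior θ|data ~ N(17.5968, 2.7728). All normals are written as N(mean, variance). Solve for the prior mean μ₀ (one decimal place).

The posterior mean is a precision-weighted average: μ_n = (τ₀μ₀ + τ_data·x̄)/(τ₀+τ_data), with τ₀=1/σ₀² and τ_data=n/σ².
Here τ₀ = 1/83.2 = 0.012019 and τ_data = 19/54.5 = 0.348624, so τ_n = 0.360643.
Rearranging for μ₀: μ₀ = (μ_n·τ_n − τ_data·x̄)/τ₀ = (17.5968·0.360643 − 0.348624·18.4) / 0.012019 = -0.068519/0.012019 ≈ -5.7.

μ₀ = -5.7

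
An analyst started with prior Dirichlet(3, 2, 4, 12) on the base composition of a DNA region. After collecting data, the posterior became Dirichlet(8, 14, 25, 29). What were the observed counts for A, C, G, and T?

For a Dirichlet(α) prior with multinomial counts c, the posterior is Dirichlet(α + c) componentwise.
Counts are posterior − prior componentwise: 8−3=5, 14−2=12, 25−4=21, 29−12=17.

counts (5, 12, 21, 17)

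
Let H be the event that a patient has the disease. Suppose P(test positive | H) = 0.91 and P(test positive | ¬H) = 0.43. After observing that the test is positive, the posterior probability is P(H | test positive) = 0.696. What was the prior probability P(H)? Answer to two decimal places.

In odds form, posterior odds = prior odds × likelihood ratio, so prior odds = posterior odds ÷ LR.
Posterior odds = 0.696/(1−0.696) = 2.2895. LR = 0.91/0.43 = 2.1163.
Prior odds = 2.2895/2.1163 = 1.0818, so P(H) = 1.0818/(1+1.0818) ≈ 0.52.

P(H) = 0.52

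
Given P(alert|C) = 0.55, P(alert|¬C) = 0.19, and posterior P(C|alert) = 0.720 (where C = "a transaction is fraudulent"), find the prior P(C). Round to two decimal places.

In odds form, posterior odds = prior odds × likelihood ratio, so prior odds = posterior odds ÷ LR.
Posterior odds = 0.720/(1−0.720) = 2.5714. LR = 0.55/0.19 = 2.8947.
Prior odds = 2.5714/2.8947 = 0.8883, so P(C) = 0.8883/(1+0.8883) ≈ 0.47.

P(C) = 0.47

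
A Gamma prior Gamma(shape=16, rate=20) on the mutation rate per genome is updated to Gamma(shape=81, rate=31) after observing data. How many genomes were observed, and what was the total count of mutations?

n = 11 genomes with total 65 mutations

Gamma–Poisson conjugacy: posterior shape = α + Σxᵢ, posterior rate = β + n.
Matching: Σxᵢ = 81 − 16 = 65 and n = 31 − 20 = 11.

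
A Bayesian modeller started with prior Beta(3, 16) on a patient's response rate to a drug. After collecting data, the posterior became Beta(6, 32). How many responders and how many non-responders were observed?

A Beta(a, b) prior with s successes and f failures in binomial data gives a Beta(a+s, b+f) posterior.
Match parameters: s=6−3=3, f=32−16=16.

3 responders and 16 non-responders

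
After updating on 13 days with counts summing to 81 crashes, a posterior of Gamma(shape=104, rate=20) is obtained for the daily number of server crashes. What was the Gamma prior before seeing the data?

A Gamma(α, β) prior (rate parametrization) on a Poisson rate with n observations summing to S gives posterior Gamma(α+S, β+n).
So α = 104 − 81 = 23 and β = 20 − 13 = 7.

Gamma(shape=23, rate=7)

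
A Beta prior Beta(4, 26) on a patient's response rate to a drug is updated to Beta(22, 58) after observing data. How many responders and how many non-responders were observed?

Beta is conjugate to the binomial likelihood: posterior = Beta(α+s, β+f).
So s = 22 − 4 = 18 and f = 58 − 26 = 32.

18 responders and 32 non-responders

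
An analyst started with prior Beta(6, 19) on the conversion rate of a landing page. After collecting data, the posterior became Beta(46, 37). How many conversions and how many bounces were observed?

40 conversions and 18 bounces

Under Beta–binomial conjugacy the posterior parameters are (a+s, b+f).
So s = 46 − 6 = 40 and f = 37 − 19 = 18.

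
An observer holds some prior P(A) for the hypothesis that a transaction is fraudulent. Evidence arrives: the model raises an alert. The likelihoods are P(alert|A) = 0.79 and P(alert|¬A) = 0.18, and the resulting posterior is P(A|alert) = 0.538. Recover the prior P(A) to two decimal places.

In odds form, posterior odds = prior odds × likelihood ratio, so prior odds = posterior odds ÷ LR.
Posterior odds = 0.538/(1−0.538) = 1.1645. LR = 0.79/0.18 = 4.3889.
Prior odds = 1.1645/4.3889 = 0.2653, so P(A) = 0.2653/(1+0.2653) ≈ 0.21.

P(A) = 0.21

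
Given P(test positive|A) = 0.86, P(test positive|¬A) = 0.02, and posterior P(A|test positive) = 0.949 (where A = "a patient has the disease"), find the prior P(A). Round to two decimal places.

Bayes' rule in odds form gives O(A|E) = O(A)·[P(E|A)/P(E|¬A)], hence O(A) = O(A|E)/LR.
Posterior odds = 0.949/(1−0.949) = 18.6078. LR = 0.86/0.02 = 43.0000.
Prior odds = 18.6078/43.0000 = 0.4327, so P(A) = 0.4327/(1+0.4327) ≈ 0.30.

P(A) = 0.30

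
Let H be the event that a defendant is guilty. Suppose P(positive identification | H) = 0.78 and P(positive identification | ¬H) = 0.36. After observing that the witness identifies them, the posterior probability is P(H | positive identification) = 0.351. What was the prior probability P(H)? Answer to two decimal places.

P(H) = 0.20

In odds form, posterior odds = prior odds × likelihood ratio, so prior odds = posterior odds ÷ LR.
Posterior odds = 0.351/(1−0.351) = 0.5408. LR = 0.78/0.36 = 2.1667.
Prior odds = 0.5408/2.1667 = 0.2496, so P(H) = 0.2496/(1+0.2496) ≈ 0.20.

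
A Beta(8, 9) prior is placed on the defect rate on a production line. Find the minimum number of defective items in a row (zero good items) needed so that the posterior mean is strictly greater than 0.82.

k = 34

After k defective items and 0 good items the posterior is Beta(8+k, 9), with mean (8+k)/(8+9+k).
Set (8+k)/(17+k) > 0.82 and solve: k > (0.82·17 − 8)/(1 − 0.82) = 33.000.
The smallest integer exceeding 33.000 is 34, and checking k=34: (42)/(51) = 0.8235 > 0.82.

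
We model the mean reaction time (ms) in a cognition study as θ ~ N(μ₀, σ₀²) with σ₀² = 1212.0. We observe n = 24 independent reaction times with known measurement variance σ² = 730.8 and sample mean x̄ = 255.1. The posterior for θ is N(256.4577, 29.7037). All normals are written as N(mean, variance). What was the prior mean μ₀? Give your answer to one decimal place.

μ₀ = 310.5

The posterior mean is a precision-weighted average: μ_n = (τ₀μ₀ + τ_data·x̄)/(τ₀+τ_data), with τ₀=1/σ₀² and τ_data=n/σ².
Here τ₀ = 1/1212.0 = 0.000825 and τ_data = 24/730.8 = 0.032841, so τ_n = 0.033666.
Rearranging for μ₀: μ₀ = (μ_n·τ_n − τ_data·x̄)/τ₀ = (256.4577·0.033666 − 0.032841·255.1) / 0.000825 = 0.256166/0.000825 ≈ 310.5.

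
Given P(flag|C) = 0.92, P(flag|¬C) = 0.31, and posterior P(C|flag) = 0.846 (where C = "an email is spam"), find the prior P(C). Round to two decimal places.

In odds form, posterior odds = prior odds × likelihood ratio, so prior odds = posterior odds ÷ LR.
Posterior odds = 0.846/(1−0.846) = 5.4935. LR = 0.92/0.31 = 2.9677.
Prior odds = 5.4935/2.9677 = 1.8511, so P(C) = 1.8511/(1+1.8511) ≈ 0.65.

P(C) = 0.65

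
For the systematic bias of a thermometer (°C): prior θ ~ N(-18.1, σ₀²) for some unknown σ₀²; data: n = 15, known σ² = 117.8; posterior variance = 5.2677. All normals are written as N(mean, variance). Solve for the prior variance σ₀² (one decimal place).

σ₀² = 16.0

For the Normal–Normal model with known σ², precisions add: τ_n = τ₀ + n/σ².
So 1/σ₀² = 1/5.2677 − 15/117.8 = 0.189836 − 0.127334 = 0.062502.
Hence σ₀² = 1/0.062502 ≈ 16.0.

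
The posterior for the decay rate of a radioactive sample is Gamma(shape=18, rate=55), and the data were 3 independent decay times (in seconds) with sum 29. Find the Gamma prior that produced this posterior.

Gamma(shape=15, rate=26)

Gamma–exponential conjugacy: posterior shape = α + n, posterior rate = β + Σtᵢ.
So α = 18 − 3 = 15 and β = 55 − 29 = 26.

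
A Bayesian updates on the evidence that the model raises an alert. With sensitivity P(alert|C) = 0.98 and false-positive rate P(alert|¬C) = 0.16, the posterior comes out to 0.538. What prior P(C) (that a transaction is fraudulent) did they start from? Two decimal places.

In odds form, posterior odds = prior odds × likelihood ratio, so prior odds = posterior odds ÷ LR.
Posterior odds = 0.538/(1−0.538) = 1.1645. LR = 0.98/0.16 = 6.1250.
Prior odds = 1.1645/6.1250 = 0.1901, so P(C) = 0.1901/(1+0.1901) ≈ 0.16.

P(C) = 0.16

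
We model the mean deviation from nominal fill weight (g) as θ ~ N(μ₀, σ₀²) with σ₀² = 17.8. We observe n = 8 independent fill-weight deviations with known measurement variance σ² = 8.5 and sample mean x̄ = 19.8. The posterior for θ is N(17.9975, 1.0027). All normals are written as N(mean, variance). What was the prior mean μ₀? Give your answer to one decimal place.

μ₀ = -12.2

The posterior mean is a precision-weighted average: μ_n = (τ₀μ₀ + τ_data·x̄)/(τ₀+τ_data), with τ₀=1/σ₀² and τ_data=n/σ².
Here τ₀ = 1/17.8 = 0.056180 and τ_data = 8/8.5 = 0.941176, so τ_n = 0.997356.
Rearranging for μ₀: μ₀ = (μ_n·τ_n − τ_data·x̄)/τ₀ = (17.9975·0.997356 − 0.941176·19.8) / 0.056180 = -0.685370/0.056180 ≈ -12.2.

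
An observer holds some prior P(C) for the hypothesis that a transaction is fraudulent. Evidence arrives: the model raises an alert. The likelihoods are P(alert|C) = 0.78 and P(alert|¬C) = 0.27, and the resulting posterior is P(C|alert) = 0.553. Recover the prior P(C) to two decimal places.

P(C) = 0.30

Bayes' rule in odds form gives O(C|E) = O(C)·[P(E|C)/P(E|¬C)], hence O(C) = O(C|E)/LR.
Posterior odds = 0.553/(1−0.553) = 1.2371. LR = 0.78/0.27 = 2.8889.
Prior odds = 1.2371/2.8889 = 0.4282, so P(C) = 0.4282/(1+0.4282) ≈ 0.30.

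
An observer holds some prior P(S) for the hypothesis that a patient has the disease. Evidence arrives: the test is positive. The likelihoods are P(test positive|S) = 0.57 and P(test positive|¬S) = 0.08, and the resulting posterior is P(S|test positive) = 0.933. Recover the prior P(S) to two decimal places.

Bayes' rule in odds form gives O(S|E) = O(S)·[P(E|S)/P(E|¬S)], hence O(S) = O(S|E)/LR.
Posterior odds = 0.933/(1−0.933) = 13.9254. LR = 0.57/0.08 = 7.1250.
Prior odds = 13.9254/7.1250 = 1.9544, so P(S) = 1.9544/(1+1.9544) ≈ 0.66.

P(S) = 0.66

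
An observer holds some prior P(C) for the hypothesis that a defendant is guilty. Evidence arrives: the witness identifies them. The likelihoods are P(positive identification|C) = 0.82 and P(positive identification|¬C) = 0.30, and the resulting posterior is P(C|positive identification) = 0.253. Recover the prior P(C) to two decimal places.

In odds form, posterior odds = prior odds × likelihood ratio, so prior odds = posterior odds ÷ LR.
Posterior odds = 0.253/(1−0.253) = 0.3387. LR = 0.82/0.30 = 2.7333.
Prior odds = 0.3387/2.7333 = 0.1239, so P(C) = 0.1239/(1+0.1239) ≈ 0.11.

P(C) = 0.11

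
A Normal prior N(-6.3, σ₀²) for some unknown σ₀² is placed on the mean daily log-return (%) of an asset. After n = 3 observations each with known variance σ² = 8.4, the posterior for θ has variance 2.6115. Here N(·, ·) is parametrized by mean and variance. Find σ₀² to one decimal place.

For the Normal–Normal model with known σ², precisions add: τ_n = τ₀ + n/σ².
So 1/σ₀² = 1/2.6115 − 3/8.4 = 0.382922 − 0.357143 = 0.025779.
Hence σ₀² = 1/0.025779 ≈ 38.8.

σ₀² = 38.8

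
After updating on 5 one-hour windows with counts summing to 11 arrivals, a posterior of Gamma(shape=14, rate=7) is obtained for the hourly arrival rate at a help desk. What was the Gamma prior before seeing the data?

Gamma(shape=3, rate=2)

A Gamma(α, β) prior (rate parametrization) on a Poisson rate with n observations summing to S gives posterior Gamma(α+S, β+n).
So α = 14 − 11 = 3 and β = 7 − 5 = 2.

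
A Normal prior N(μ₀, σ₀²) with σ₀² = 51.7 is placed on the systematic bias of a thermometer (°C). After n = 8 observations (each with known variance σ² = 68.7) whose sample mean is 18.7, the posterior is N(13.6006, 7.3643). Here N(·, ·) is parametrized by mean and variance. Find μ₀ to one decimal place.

μ₀ = -17.1

The posterior mean is a precision-weighted average: μ_n = (τ₀μ₀ + τ_data·x̄)/(τ₀+τ_data), with τ₀=1/σ₀² and τ_data=n/σ².
Here τ₀ = 1/51.7 = 0.019342 and τ_data = 8/68.7 = 0.116448, so τ_n = 0.135790.
Rearranging for μ₀: μ₀ = (μ_n·τ_n − τ_data·x̄)/τ₀ = (13.6006·0.135790 − 0.116448·18.7) / 0.019342 = -0.330752/0.019342 ≈ -17.1.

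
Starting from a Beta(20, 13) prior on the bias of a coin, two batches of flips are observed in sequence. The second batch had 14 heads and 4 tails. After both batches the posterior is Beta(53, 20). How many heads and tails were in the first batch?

19 heads and 3 tails

Sequential conjugate updates are equivalent to a single update on the pooled data, so total successes = posterior α − prior α and total failures = posterior β − prior β.
Total across both batches: 53−20=33 heads, 20−13=7 tails.
Subtract the second batch: 33−14=19 heads and 7−4=3 tails.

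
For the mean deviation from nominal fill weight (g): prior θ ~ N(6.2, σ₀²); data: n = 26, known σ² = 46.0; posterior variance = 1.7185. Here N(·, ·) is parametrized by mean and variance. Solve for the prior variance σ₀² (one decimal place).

σ₀² = 59.9

Posterior precision equals prior precision plus data precision: 1/σ_n² = 1/σ₀² + n/σ².
So 1/σ₀² = 1/1.7185 − 26/46.0 = 0.581903 − 0.565217 = 0.016686.
Hence σ₀² = 1/0.016686 ≈ 59.9.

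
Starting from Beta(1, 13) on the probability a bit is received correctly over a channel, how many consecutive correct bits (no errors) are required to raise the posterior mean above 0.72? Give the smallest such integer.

k = 33

After k correct bits and 0 errors the posterior is Beta(1+k, 13), with mean (1+k)/(1+13+k).
Set (1+k)/(14+k) > 0.72 and solve: k > (0.72·14 − 1)/(1 − 0.72) = 32.429.
The smallest integer exceeding 32.429 is 33.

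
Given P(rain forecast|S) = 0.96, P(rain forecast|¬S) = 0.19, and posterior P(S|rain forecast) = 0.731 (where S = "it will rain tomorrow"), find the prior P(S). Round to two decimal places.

In odds form, posterior odds = prior odds × likelihood ratio, so prior odds = posterior odds ÷ LR.
Posterior odds = 0.731/(1−0.731) = 2.7175. LR = 0.96/0.19 = 5.0526.
Prior odds = 2.7175/5.0526 = 0.5378, so P(S) = 0.5378/(1+0.5378) ≈ 0.35.

P(S) = 0.35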